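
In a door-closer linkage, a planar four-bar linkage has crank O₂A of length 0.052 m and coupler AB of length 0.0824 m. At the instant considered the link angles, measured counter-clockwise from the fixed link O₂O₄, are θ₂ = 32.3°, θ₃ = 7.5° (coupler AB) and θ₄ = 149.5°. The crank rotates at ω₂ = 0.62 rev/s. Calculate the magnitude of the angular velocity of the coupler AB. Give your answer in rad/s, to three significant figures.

3.55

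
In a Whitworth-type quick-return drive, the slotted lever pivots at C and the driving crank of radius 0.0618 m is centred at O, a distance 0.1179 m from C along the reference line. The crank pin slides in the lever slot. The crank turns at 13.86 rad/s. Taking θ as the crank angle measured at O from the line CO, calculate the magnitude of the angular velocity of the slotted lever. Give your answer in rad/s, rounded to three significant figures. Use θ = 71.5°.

ω = 13.86 rad/s
Crank pin A relative to C: A = (d + r cosθ, r sinθ); lever angle φ = atan2(r sinθ, d + r cosθ).
Differentiating tanφ: φ̇ = rω(d cosθ + r)/(d² + r² + 2dr cosθ).
d² + r² + 2dr cosθ = |CA|² = 0.0223436 m²;  d cosθ + r = +0.09921 m.
|ω_lever| = |0.0618·13.86·+0.09921| / 0.0223436 = 3.8033 rad/s.

3.80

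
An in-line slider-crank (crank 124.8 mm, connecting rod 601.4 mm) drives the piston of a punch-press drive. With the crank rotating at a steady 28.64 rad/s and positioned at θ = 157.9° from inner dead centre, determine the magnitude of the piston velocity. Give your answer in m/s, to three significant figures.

ω = 28.64 rad/s
For an in-line slider-crank, x = r cosθ + √(L² − r² sin²θ), so v = −rω sinθ·[1 + r cosθ/√(L² − r² sin²θ)].
With r = 0.1248 m, L = 0.6014 m, θ = 157.9°: √(L² − r² sin²θ) = 0.59956 m.
v = −0.1248·28.64·0.37622·[1 + 0.1248·-0.92653/0.59956] = -1.0854 m/s.
|v| = 1.0854 m/s.

1.09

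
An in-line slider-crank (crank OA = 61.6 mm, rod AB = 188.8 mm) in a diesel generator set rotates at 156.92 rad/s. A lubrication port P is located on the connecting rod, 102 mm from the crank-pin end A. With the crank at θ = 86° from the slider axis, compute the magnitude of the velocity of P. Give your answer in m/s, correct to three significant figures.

ω = 156.9 rad/s.  Crank-pin speed |V_A| = rω = 9.6663 m/s, perpendicular to OA.
Rod angle: sinφ = −(r/L) sinθ ⇒ φ = -18.994°; ω_rod = −rω cosθ/√(L²−r²sin²θ) = -3.7771 rad/s.
V_P = V_A + ω_rod × AP, with AP = 0.102 m along the rod.
Components: V_Px = −rω sinθ − a·ω_rod·sinφ = -9.7681 m/s;  V_Py = rω cosθ + a·ω_rod·cosφ = +0.31 m/s.
|V_P| = √(V_Px² + V_Py²) = 9.773 m/s.

9.77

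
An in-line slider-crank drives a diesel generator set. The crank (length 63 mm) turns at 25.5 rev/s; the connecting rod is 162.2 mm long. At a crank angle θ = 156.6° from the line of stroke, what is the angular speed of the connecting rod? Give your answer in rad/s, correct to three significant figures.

ω = 160.2 rad/s (converted from 25.5 rev/s).
The rod makes angle φ with the slider axis where L sinφ = r sinθ; differentiating, L cosφ·φ̇ = r ω cosθ.
L cosφ = √(L² − r² sin²θ) = 0.16026 m.
|ω_rod| = r ω |cosθ| / √(L² − r² sin²θ) = 0.063·160.2·0.91775/0.16026 = 57.805 rad/s.

57.8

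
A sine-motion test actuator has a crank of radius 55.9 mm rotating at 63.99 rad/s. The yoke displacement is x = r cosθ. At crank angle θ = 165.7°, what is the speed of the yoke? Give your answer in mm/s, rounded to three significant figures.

884

ω = 63.99 rad/s
x = r cosθ ⇒ ẋ = −rω sinθ.
|v| = rω|sinθ| = 0.0559·63.99·|sin 165.7°| = 0.88353 m/s = 883.53 mm/s.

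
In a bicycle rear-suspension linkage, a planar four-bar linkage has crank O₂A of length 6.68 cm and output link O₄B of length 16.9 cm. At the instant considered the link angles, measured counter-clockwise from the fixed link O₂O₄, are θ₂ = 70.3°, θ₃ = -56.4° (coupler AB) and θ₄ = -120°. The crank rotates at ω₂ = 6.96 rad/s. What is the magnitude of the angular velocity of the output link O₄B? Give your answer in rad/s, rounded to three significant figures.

ω₂ = 6.96 rad/s
Differentiating the loop-closure r₂e^{iθ₂}+r₃e^{iθ₃}=r₁+r₄e^{iθ₄} gives r₂ω₂e^{iθ₂}+r₃ω₃e^{iθ₃}=r₄ω₄e^{iθ₄}.
Eliminating the other unknown: ω₄ = r₂ω₂ sin(θ₂−θ₃) / [r₄ sin(θ₄−θ₃)].
Numerator sine = +0.80178; denominator sine = -0.89571.
Result = 0.0668·6.96·(+0.80178) / (0.169·(-0.89571)) = -2.4625 rad/s; magnitude 2.4625 rad/s.

2.46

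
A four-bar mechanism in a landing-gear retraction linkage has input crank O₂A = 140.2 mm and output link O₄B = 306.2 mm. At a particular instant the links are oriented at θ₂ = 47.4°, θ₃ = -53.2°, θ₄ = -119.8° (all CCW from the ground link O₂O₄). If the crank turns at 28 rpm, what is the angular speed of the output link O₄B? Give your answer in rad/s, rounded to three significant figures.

1.44

ω₂ = 2.932 rad/s (from 28 rpm).
Differentiating the loop-closure r₂e^{iθ₂}+r₃e^{iθ₃}=r₁+r₄e^{iθ₄} gives r₂ω₂e^{iθ₂}+r₃ω₃e^{iθ₃}=r₄ω₄e^{iθ₄}.
Eliminating the other unknown: ω₄ = r₂ω₂ sin(θ₂−θ₃) / [r₄ sin(θ₄−θ₃)].
Numerator sine = +0.98294; denominator sine = -0.91775.
Result = 0.1402·2.932·(+0.98294) / (0.3062·(-0.91775)) = -1.4379 rad/s; magnitude 1.4379 rad/s.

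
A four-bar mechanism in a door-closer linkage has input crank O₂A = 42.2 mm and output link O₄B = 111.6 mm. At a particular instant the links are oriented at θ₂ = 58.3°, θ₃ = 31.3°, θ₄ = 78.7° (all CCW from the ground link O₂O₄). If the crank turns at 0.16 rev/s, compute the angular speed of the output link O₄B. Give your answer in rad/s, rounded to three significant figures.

0.234

ω₂ = 1.005 rad/s (from 0.16 rev/s).
Differentiating the loop-closure r₂e^{iθ₂}+r₃e^{iθ₃}=r₁+r₄e^{iθ₄} gives r₂ω₂e^{iθ₂}+r₃ω₃e^{iθ₃}=r₄ω₄e^{iθ₄}.
Eliminating the other unknown: ω₄ = r₂ω₂ sin(θ₂−θ₃) / [r₄ sin(θ₄−θ₃)].
Numerator sine = +0.45399; denominator sine = +0.73610.
Result = 0.0422·1.005·(+0.45399) / (0.1116·(+0.73610)) = +0.23446 rad/s; magnitude 0.23446 rad/s.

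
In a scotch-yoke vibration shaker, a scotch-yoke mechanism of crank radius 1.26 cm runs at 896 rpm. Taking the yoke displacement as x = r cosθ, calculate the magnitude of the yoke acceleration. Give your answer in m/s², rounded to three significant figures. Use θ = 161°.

105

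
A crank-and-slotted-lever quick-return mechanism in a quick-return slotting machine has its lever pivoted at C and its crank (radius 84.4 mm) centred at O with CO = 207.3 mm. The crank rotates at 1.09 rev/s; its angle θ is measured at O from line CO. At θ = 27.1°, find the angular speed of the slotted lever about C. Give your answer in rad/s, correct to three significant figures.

1.91

ω = 6.849 rad/s (from 1.09 rev/s).
Crank pin A relative to C: A = (d + r cosθ, r sinθ); lever angle φ = atan2(r sinθ, d + r cosθ).
Differentiating tanφ: φ̇ = rω(d cosθ + r)/(d² + r² + 2dr cosθ).
d² + r² + 2dr cosθ = |CA|² = 0.0812472 m²;  d cosθ + r = +0.26894 m.
|ω_lever| = |0.0844·6.849·+0.26894| / 0.0812472 = 1.9134 rad/s.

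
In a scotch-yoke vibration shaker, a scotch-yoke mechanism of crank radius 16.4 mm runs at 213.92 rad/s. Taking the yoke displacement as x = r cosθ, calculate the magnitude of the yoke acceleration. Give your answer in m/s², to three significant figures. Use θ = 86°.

ω = 213.9 rad/s
x = r cosθ ⇒ ẍ = −rω² cosθ (ω constant).
|a| = rω²|cosθ| = 0.0164·(213.9)²·|cos 86°| = 52.352 m/s².

52.4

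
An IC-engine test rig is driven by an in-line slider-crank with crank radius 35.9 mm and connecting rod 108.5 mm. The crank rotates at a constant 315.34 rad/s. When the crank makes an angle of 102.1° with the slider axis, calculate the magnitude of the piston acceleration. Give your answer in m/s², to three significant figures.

ω = 315.3 rad/s
x(θ) = r cosθ + √(L² − r² sin²θ); with ω constant, a = ω²·d²x/dθ².
d²x/dθ² = −r cosθ − r²(cos2θ)/√u − r⁴ sin²2θ/(4u^{3/2}),  u = L² − r² sin²θ = 0.0105401 m².
Substituting r = 0.0359 m, L = 0.1085 m, θ = 102.1°: d²x/dθ² = +0.018911 m.
a = ω²·d²x/dθ² = (315.3)²·(+0.018911) = +1880.5 m/s²;  |a| = 1880.5 m/s².

1880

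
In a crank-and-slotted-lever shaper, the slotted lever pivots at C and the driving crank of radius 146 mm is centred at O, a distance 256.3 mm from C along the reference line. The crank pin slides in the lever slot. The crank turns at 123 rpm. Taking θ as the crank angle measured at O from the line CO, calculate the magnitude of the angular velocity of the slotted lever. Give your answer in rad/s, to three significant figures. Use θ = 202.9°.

9.38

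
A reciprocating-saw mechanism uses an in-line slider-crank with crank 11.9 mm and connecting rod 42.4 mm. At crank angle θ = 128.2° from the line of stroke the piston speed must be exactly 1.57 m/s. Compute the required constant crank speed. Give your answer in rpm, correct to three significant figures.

For an in-line slider-crank, |v_piston| = rω|sinθ|·[1 + r cosθ/√(L² − r² sin²θ)].
With r = 0.0119 m, L = 0.0424 m, θ = 128.2°: the bracketed kinematic factor |dx/dθ| = 0.0076876 m.
ω = v/|dx/dθ| = 1.57/0.0076876 = 204.22 rad/s.
N = 60ω/(2π) = 1950.2 rpm.

1950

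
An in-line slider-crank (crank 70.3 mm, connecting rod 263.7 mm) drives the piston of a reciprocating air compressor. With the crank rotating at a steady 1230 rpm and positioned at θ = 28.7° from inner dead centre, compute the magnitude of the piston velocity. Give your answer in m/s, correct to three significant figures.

ω = 2π·1230/60 = 128.8 rad/s
For an in-line slider-crank, x = r cosθ + √(L² − r² sin²θ), so v = −rω sinθ·[1 + r cosθ/√(L² − r² sin²θ)].
With r = 0.0703 m, L = 0.2637 m, θ = 28.7°: √(L² − r² sin²θ) = 0.26153 m.
v = −0.0703·128.8·0.48022·[1 + 0.0703·0.87715/0.26153] = -5.3737 m/s.
|v| = 5.3737 m/s.

5.37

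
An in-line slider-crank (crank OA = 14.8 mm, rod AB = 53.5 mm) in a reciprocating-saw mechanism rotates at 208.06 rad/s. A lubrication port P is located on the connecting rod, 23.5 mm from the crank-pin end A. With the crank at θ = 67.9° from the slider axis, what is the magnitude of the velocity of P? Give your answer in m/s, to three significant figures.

ω = 208.1 rad/s.  Crank-pin speed |V_A| = rω = 3.0793 m/s, perpendicular to OA.
Rod angle: sinφ = −(r/L) sinθ ⇒ φ = -14.851°; ω_rod = −rω cosθ/√(L²−r²sin²θ) = -22.403 rad/s.
V_P = V_A + ω_rod × AP, with AP = 0.0235 m along the rod.
Components: V_Px = −rω sinθ − a·ω_rod·sinφ = -2.988 m/s;  V_Py = rω cosθ + a·ω_rod·cosφ = +0.64963 m/s.
|V_P| = √(V_Px² + V_Py²) = 3.0578 m/s.

3.06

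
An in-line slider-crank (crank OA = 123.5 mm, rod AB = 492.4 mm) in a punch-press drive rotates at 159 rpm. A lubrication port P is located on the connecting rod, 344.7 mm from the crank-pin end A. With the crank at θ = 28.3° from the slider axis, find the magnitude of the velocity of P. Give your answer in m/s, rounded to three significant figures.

1.25

ω = 16.65 rad/s.  Crank-pin speed |V_A| = rω = 2.0563 m/s, perpendicular to OA.
Rod angle: sinφ = −(r/L) sinθ ⇒ φ = -6.829°; ω_rod = −rω cosθ/√(L²−r²sin²θ) = -3.7033 rad/s.
V_P = V_A + ω_rod × AP, with AP = 0.3447 m along the rod.
Components: V_Px = −rω sinθ − a·ω_rod·sinφ = -1.1267 m/s;  V_Py = rω cosθ + a·ω_rod·cosφ = +0.54309 m/s.
|V_P| = √(V_Px² + V_Py²) = 1.2507 m/s.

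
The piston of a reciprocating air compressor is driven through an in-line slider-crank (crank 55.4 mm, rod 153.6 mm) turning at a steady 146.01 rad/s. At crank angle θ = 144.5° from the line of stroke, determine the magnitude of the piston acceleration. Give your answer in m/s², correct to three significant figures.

806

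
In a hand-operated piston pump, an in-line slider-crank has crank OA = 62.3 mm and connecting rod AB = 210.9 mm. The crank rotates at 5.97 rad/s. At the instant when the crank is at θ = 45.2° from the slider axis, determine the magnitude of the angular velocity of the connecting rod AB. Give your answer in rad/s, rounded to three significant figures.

1.27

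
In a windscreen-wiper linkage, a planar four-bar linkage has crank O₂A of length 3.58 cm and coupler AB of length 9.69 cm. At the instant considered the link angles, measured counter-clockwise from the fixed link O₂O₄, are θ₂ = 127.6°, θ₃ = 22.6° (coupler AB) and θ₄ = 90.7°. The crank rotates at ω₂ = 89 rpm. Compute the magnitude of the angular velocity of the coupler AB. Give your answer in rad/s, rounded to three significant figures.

ω₂ = 9.32 rad/s (from 89 rpm).
Differentiating the loop-closure r₂e^{iθ₂}+r₃e^{iθ₃}=r₁+r₄e^{iθ₄} gives r₂ω₂e^{iθ₂}+r₃ω₃e^{iθ₃}=r₄ω₄e^{iθ₄}.
Eliminating the other unknown: ω₃ = r₂ω₂ sin(θ₄−θ₂) / [r₃ sin(θ₃−θ₄)].
Numerator sine = -0.60042; denominator sine = -0.92784.
Result = 0.0358·9.32·(-0.60042) / (0.0969·(-0.92784)) = +2.2282 rad/s; magnitude 2.2282 rad/s.

2.23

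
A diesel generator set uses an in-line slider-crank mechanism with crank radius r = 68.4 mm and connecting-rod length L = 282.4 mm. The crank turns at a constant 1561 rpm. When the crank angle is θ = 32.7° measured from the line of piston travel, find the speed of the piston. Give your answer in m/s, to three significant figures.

7.28

ω = 2π·1561/60 = 163.5 rad/s
For an in-line slider-crank, x = r cosθ + √(L² − r² sin²θ), so v = −rω sinθ·[1 + r cosθ/√(L² − r² sin²θ)].
With r = 0.0684 m, L = 0.2824 m, θ = 32.7°: √(L² − r² sin²θ) = 0.27997 m.
v = −0.0684·163.5·0.54024·[1 + 0.0684·0.84151/0.27997] = -7.2824 m/s.
|v| = 7.2824 m/s.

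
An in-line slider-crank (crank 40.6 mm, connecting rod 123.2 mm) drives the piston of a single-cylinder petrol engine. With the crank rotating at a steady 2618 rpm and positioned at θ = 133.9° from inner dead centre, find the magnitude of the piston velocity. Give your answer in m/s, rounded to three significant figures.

6.13

ω = 2π·2618/60 = 274.2 rad/s
For an in-line slider-crank, x = r cosθ + √(L² − r² sin²θ), so v = −rω sinθ·[1 + r cosθ/√(L² − r² sin²θ)].
With r = 0.0406 m, L = 0.1232 m, θ = 133.9°: √(L² − r² sin²θ) = 0.11968 m.
v = −0.0406·274.2·0.72055·[1 + 0.0406·-0.69340/0.11968] = -6.1336 m/s.
|v| = 6.1336 m/s.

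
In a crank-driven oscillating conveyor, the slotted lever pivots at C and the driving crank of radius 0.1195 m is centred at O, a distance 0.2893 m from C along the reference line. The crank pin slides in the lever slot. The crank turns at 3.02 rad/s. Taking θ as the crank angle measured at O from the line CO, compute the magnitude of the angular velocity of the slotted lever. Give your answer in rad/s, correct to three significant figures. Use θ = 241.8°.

0.0951

ω = 3.02 rad/s
Crank pin A relative to C: A = (d + r cosθ, r sinθ); lever angle φ = atan2(r sinθ, d + r cosθ).
Differentiating tanφ: φ̇ = rω(d cosθ + r)/(d² + r² + 2dr cosθ).
d² + r² + 2dr cosθ = |CA|² = 0.0653013 m²;  d cosθ + r = -0.017209 m.
|ω_lever| = |0.1195·3.02·-0.017209| / 0.0653013 = 0.095106 rad/s.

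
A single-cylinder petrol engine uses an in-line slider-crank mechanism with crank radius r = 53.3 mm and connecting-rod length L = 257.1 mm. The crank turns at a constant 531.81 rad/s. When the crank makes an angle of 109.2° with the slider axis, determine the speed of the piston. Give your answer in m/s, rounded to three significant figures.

ω = 531.8 rad/s
For an in-line slider-crank, x = r cosθ + √(L² − r² sin²θ), so v = −rω sinθ·[1 + r cosθ/√(L² − r² sin²θ)].
With r = 0.0533 m, L = 0.2571 m, θ = 109.2°: √(L² − r² sin²θ) = 0.25212 m.
v = −0.0533·531.8·0.94438·[1 + 0.0533·-0.32887/0.25212] = -24.908 m/s.
|v| = 24.908 m/s.

24.9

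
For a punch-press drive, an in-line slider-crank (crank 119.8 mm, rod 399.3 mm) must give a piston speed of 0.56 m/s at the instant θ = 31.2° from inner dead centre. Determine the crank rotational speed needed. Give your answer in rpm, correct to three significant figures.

For an in-line slider-crank, |v_piston| = rω|sinθ|·[1 + r cosθ/√(L² − r² sin²θ)].
With r = 0.1198 m, L = 0.3993 m, θ = 31.2°: the bracketed kinematic factor |dx/dθ| = 0.078182 m.
ω = v/|dx/dθ| = 0.56/0.078182 = 7.1628 rad/s.
N = 60ω/(2π) = 68.399 rpm.

68.4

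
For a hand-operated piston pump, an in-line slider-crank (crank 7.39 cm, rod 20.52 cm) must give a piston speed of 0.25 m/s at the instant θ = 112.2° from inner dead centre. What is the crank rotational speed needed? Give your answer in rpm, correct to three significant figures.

40.8

For an in-line slider-crank, |v_piston| = rω|sinθ|·[1 + r cosθ/√(L² − r² sin²θ)].
With r = 0.0739 m, L = 0.2052 m, θ = 112.2°: the bracketed kinematic factor |dx/dθ| = 0.058546 m.
ω = v/|dx/dθ| = 0.25/0.058546 = 4.2701 rad/s.
N = 60ω/(2π) = 40.777 rpm.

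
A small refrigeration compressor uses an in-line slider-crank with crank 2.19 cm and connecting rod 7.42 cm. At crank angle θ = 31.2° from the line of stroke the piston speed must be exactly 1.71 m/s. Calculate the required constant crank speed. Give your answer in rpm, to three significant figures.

1150

For an in-line slider-crank, |v_piston| = rω|sinθ|·[1 + r cosθ/√(L² − r² sin²θ)].
With r = 0.0219 m, L = 0.0742 m, θ = 31.2°: the bracketed kinematic factor |dx/dθ| = 0.014243 m.
ω = v/|dx/dθ| = 1.71/0.014243 = 120.06 rad/s.
N = 60ω/(2π) = 1146.5 rpm.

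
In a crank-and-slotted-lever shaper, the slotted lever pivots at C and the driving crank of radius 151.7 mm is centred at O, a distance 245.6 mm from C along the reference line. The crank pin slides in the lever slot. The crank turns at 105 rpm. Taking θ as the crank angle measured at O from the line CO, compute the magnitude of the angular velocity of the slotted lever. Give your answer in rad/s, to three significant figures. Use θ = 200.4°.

ω = 11 rad/s (from 105 rpm).
Crank pin A relative to C: A = (d + r cosθ, r sinθ); lever angle φ = atan2(r sinθ, d + r cosθ).
Differentiating tanφ: φ̇ = rω(d cosθ + r)/(d² + r² + 2dr cosθ).
d² + r² + 2dr cosθ = |CA|² = 0.0134906 m²;  d cosθ + r = -0.078496 m.
|ω_lever| = |0.1517·11·-0.078496| / 0.0134906 = 9.7056 rad/s.

9.71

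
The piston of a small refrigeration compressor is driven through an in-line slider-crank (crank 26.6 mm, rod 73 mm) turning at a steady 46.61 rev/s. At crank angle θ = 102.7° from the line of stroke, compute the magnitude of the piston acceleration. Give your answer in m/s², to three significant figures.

1300

ω = 2π·46.6 = 292.9 rad/s
x(θ) = r cosθ + √(L² − r² sin²θ); with ω constant, a = ω²·d²x/dθ².
d²x/dθ² = −r cosθ − r²(cos2θ)/√u − r⁴ sin²2θ/(4u^{3/2}),  u = L² − r² sin²θ = 0.00465564 m².
Substituting r = 0.0266 m, L = 0.073 m, θ = 102.7°: d²x/dθ² = +0.015143 m.
a = ω²·d²x/dθ² = (292.9)²·(+0.015143) = +1298.8 m/s²;  |a| = 1298.8 m/s².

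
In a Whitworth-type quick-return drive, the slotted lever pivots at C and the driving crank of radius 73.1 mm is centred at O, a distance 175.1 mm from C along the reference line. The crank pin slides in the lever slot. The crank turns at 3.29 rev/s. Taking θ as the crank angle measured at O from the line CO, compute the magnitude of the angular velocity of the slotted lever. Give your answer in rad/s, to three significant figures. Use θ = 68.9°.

4.55

ω = 20.67 rad/s (from 3.29 rev/s).
Crank pin A relative to C: A = (d + r cosθ, r sinθ); lever angle φ = atan2(r sinθ, d + r cosθ).
Differentiating tanφ: φ̇ = rω(d cosθ + r)/(d² + r² + 2dr cosθ).
d² + r² + 2dr cosθ = |CA|² = 0.0452194 m²;  d cosθ + r = +0.13614 m.
|ω_lever| = |0.0731·20.67·+0.13614| / 0.0452194 = 4.5492 rad/s.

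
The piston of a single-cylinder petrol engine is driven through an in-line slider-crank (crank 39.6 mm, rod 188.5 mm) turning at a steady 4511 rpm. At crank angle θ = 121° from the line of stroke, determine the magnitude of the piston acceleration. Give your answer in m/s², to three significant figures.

ω = 2π·4511/60 = 472.4 rad/s
x(θ) = r cosθ + √(L² − r² sin²θ); with ω constant, a = ω²·d²x/dθ².
d²x/dθ² = −r cosθ − r²(cos2θ)/√u − r⁴ sin²2θ/(4u^{3/2}),  u = L² − r² sin²θ = 0.0343801 m².
Substituting r = 0.0396 m, L = 0.1885 m, θ = 121°: d²x/dθ² = +0.024291 m.
a = ω²·d²x/dθ² = (472.4)²·(+0.024291) = +5420.6 m/s²;  |a| = 5420.6 m/s².

5420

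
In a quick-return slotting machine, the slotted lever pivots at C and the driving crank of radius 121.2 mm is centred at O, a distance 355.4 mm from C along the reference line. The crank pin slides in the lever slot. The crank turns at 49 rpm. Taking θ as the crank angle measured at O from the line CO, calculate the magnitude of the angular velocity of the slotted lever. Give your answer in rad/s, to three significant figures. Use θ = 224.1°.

ω = 5.131 rad/s (from 49 rpm).
Crank pin A relative to C: A = (d + r cosθ, r sinθ); lever angle φ = atan2(r sinθ, d + r cosθ).
Differentiating tanφ: φ̇ = rω(d cosθ + r)/(d² + r² + 2dr cosθ).
d² + r² + 2dr cosθ = |CA|² = 0.0791328 m²;  d cosθ + r = -0.13402 m.
|ω_lever| = |0.1212·5.131·-0.13402| / 0.0791328 = 1.0533 rad/s.

1.05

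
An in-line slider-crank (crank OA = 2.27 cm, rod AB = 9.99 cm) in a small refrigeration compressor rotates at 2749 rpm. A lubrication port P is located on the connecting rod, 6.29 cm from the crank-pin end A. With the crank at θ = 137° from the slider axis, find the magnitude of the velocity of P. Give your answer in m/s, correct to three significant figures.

4.36

ω = 287.9 rad/s.  Crank-pin speed |V_A| = rω = 6.5348 m/s, perpendicular to OA.
Rod angle: sinφ = −(r/L) sinθ ⇒ φ = -8.915°; ω_rod = −rω cosθ/√(L²−r²sin²θ) = +48.425 rad/s.
V_P = V_A + ω_rod × AP, with AP = 0.0629 m along the rod.
Components: V_Px = −rω sinθ − a·ω_rod·sinφ = -3.9847 m/s;  V_Py = rω cosθ + a·ω_rod·cosφ = -1.7701 m/s.
|V_P| = √(V_Px² + V_Py²) = 4.3601 m/s.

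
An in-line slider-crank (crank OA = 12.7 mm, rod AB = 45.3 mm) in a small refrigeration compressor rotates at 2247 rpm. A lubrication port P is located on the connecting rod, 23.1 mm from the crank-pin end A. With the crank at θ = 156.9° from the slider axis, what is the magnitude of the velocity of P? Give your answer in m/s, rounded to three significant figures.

ω = 235.3 rad/s.  Crank-pin speed |V_A| = rω = 2.9884 m/s, perpendicular to OA.
Rod angle: sinφ = −(r/L) sinθ ⇒ φ = -6.315°; ω_rod = −rω cosθ/√(L²−r²sin²θ) = +61.05 rad/s.
V_P = V_A + ω_rod × AP, with AP = 0.0231 m along the rod.
Components: V_Px = −rω sinθ − a·ω_rod·sinφ = -1.0173 m/s;  V_Py = rω cosθ + a·ω_rod·cosφ = -1.3471 m/s.
|V_P| = √(V_Px² + V_Py²) = 1.6881 m/s.

1.69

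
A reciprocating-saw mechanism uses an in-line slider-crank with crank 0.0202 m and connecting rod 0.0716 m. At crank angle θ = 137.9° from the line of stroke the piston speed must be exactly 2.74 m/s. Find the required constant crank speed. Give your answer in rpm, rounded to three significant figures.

For an in-line slider-crank, |v_piston| = rω|sinθ|·[1 + r cosθ/√(L² − r² sin²θ)].
With r = 0.0202 m, L = 0.0716 m, θ = 137.9°: the bracketed kinematic factor |dx/dθ| = 0.010656 m.
ω = v/|dx/dθ| = 2.74/0.010656 = 257.14 rad/s.
N = 60ω/(2π) = 2455.5 rpm.

2460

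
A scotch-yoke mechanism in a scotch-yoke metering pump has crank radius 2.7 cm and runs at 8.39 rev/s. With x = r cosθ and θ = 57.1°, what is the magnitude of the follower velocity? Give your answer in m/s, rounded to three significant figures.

ω = 52.72 rad/s (from 8.39 rev/s).
x = r cosθ ⇒ ẋ = −rω sinθ.
|v| = rω|sinθ| = 0.027·52.72·|sin 57.1°| = 1.1951 m/s.

1.20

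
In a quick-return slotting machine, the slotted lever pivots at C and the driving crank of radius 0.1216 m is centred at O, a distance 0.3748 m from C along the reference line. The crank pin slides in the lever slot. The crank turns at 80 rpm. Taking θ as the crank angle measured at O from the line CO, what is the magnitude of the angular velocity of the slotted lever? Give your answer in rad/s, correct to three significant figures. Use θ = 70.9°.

ω = 8.378 rad/s (from 80 rpm).
Crank pin A relative to C: A = (d + r cosθ, r sinθ); lever angle φ = atan2(r sinθ, d + r cosθ).
Differentiating tanφ: φ̇ = rω(d cosθ + r)/(d² + r² + 2dr cosθ).
d² + r² + 2dr cosθ = |CA|² = 0.185088 m²;  d cosθ + r = +0.24424 m.
|ω_lever| = |0.1216·8.378·+0.24424| / 0.185088 = 1.3443 rad/s.

1.34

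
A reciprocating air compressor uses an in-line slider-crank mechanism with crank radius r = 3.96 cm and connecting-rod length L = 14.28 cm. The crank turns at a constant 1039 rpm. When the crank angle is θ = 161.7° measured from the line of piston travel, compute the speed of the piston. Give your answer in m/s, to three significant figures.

0.995

ω = 2π·1039/60 = 108.8 rad/s
For an in-line slider-crank, x = r cosθ + √(L² − r² sin²θ), so v = −rω sinθ·[1 + r cosθ/√(L² − r² sin²θ)].
With r = 0.0396 m, L = 0.1428 m, θ = 161.7°: √(L² − r² sin²θ) = 0.14226 m.
v = −0.0396·108.8·0.31399·[1 + 0.0396·-0.94943/0.14226] = -0.99533 m/s.
|v| = 0.99533 m/s.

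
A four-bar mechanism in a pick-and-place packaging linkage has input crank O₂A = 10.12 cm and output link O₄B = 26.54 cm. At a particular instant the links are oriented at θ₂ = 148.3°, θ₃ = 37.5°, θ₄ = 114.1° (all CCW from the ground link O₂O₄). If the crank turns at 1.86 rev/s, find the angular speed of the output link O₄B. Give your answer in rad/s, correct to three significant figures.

ω₂ = 11.69 rad/s (from 1.86 rev/s).
Differentiating the loop-closure r₂e^{iθ₂}+r₃e^{iθ₃}=r₁+r₄e^{iθ₄} gives r₂ω₂e^{iθ₂}+r₃ω₃e^{iθ₃}=r₄ω₄e^{iθ₄}.
Eliminating the other unknown: ω₄ = r₂ω₂ sin(θ₂−θ₃) / [r₄ sin(θ₄−θ₃)].
Numerator sine = +0.93483; denominator sine = +0.97278.
Result = 0.1012·11.69·(+0.93483) / (0.2654·(+0.97278)) = +4.2824 rad/s; magnitude 4.2824 rad/s.

4.28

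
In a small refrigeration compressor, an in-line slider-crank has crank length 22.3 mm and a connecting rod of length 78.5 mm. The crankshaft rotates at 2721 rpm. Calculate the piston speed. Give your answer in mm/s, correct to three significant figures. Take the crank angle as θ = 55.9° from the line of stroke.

ω = 2π·2721/60 = 284.9 rad/s
For an in-line slider-crank, x = r cosθ + √(L² − r² sin²θ), so v = −rω sinθ·[1 + r cosθ/√(L² − r² sin²θ)].
With r = 0.0223 m, L = 0.0785 m, θ = 55.9°: √(L² − r² sin²θ) = 0.076297 m.
v = −0.0223·284.9·0.82806·[1 + 0.0223·0.56064/0.076297] = -6.1239 m/s.
|v| = 6.1239 m/s = 6123.9 mm/s.

6120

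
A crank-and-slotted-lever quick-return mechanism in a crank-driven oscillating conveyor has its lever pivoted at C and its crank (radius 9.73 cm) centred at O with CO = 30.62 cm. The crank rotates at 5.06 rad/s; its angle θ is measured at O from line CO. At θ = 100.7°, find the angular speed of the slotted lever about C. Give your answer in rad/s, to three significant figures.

ω = 5.06 rad/s
Crank pin A relative to C: A = (d + r cosθ, r sinθ); lever angle φ = atan2(r sinθ, d + r cosθ).
Differentiating tanφ: φ̇ = rω(d cosθ + r)/(d² + r² + 2dr cosθ).
d² + r² + 2dr cosθ = |CA|² = 0.0921625 m²;  d cosθ + r = +0.040449 m.
|ω_lever| = |0.0973·5.06·+0.040449| / 0.0921625 = 0.21608 rad/s.

0.216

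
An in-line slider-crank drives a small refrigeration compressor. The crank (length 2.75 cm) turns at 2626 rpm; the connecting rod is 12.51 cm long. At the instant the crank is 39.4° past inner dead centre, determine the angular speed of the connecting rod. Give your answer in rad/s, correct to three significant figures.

47.2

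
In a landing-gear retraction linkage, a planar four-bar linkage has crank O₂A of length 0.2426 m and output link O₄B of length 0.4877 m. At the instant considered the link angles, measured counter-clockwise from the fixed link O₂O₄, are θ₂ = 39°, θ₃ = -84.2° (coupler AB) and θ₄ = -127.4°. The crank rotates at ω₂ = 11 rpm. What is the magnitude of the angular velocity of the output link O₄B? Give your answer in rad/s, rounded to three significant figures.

0.700

ω₂ = 1.152 rad/s (from 11 rpm).
Differentiating the loop-closure r₂e^{iθ₂}+r₃e^{iθ₃}=r₁+r₄e^{iθ₄} gives r₂ω₂e^{iθ₂}+r₃ω₃e^{iθ₃}=r₄ω₄e^{iθ₄}.
Eliminating the other unknown: ω₄ = r₂ω₂ sin(θ₂−θ₃) / [r₄ sin(θ₄−θ₃)].
Numerator sine = +0.83676; denominator sine = -0.68455.
Result = 0.2426·1.152·(+0.83676) / (0.4877·(-0.68455)) = -0.70042 rad/s; magnitude 0.70042 rad/s.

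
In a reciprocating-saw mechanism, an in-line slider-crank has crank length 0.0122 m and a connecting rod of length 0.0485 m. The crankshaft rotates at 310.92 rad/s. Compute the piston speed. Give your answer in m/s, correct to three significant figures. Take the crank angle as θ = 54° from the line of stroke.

3.53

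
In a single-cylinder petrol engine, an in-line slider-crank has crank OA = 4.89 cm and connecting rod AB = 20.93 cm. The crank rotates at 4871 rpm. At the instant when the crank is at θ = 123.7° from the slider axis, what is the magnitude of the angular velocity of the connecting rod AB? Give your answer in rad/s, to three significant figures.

ω = 510.1 rad/s (converted from 4871 rpm).
The rod makes angle φ with the slider axis where L sinφ = r sinθ; differentiating, L cosφ·φ̇ = r ω cosθ.
L cosφ = √(L² − r² sin²θ) = 0.20531 m.
|ω_rod| = r ω |cosθ| / √(L² − r² sin²θ) = 0.0489·510.1·0.55484/0.20531 = 67.409 rad/s.

67.4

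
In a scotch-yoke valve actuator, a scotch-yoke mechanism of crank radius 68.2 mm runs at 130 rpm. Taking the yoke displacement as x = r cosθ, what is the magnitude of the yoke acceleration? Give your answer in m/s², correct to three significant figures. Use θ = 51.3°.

ω = 13.61 rad/s (from 130 rpm).
x = r cosθ ⇒ ẍ = −rω² cosθ (ω constant).
|a| = rω²|cosθ| = 0.0682·(13.61)²·|cos 51.3°| = 7.9027 m/s².

7.90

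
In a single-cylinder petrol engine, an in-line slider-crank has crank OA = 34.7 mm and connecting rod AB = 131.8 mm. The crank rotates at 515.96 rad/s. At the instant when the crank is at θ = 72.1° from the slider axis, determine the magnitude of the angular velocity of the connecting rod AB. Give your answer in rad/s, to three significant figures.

43.1

ω = 516 rad/s
The rod makes angle φ with the slider axis where L sinφ = r sinθ; differentiating, L cosφ·φ̇ = r ω cosθ.
L cosφ = √(L² − r² sin²θ) = 0.1276 m.
|ω_rod| = r ω |cosθ| / √(L² − r² sin²θ) = 0.0347·516·0.30736/0.1276 = 43.127 rad/s.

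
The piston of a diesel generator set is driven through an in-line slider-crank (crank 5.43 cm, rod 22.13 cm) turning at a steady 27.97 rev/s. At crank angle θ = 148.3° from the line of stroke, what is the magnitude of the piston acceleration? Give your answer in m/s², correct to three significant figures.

ω = 2π·28 = 175.7 rad/s
x(θ) = r cosθ + √(L² − r² sin²θ); with ω constant, a = ω²·d²x/dθ².
d²x/dθ² = −r cosθ − r²(cos2θ)/√u − r⁴ sin²2θ/(4u^{3/2}),  u = L² − r² sin²θ = 0.0481596 m².
Substituting r = 0.0543 m, L = 0.2213 m, θ = 148.3°: d²x/dθ² = +0.040019 m.
a = ω²·d²x/dθ² = (175.7)²·(+0.040019) = +1236 m/s²;  |a| = 1236 m/s².

1240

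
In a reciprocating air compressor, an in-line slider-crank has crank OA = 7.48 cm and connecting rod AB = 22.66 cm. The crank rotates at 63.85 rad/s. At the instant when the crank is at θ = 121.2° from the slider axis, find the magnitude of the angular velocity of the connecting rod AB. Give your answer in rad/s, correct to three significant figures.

ω = 63.85 rad/s
The rod makes angle φ with the slider axis where L sinφ = r sinθ; differentiating, L cosφ·φ̇ = r ω cosθ.
L cosφ = √(L² − r² sin²θ) = 0.21738 m.
|ω_rod| = r ω |cosθ| / √(L² − r² sin²θ) = 0.0748·63.85·0.51803/0.21738 = 11.381 rad/s.

11.4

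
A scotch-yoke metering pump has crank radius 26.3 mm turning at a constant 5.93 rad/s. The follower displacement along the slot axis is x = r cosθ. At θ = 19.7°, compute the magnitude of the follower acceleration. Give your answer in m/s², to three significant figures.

ω = 5.93 rad/s
x = r cosθ ⇒ ẍ = −rω² cosθ (ω constant).
|a| = rω²|cosθ| = 0.0263·(5.93)²·|cos 19.7°| = 0.87071 m/s².

0.871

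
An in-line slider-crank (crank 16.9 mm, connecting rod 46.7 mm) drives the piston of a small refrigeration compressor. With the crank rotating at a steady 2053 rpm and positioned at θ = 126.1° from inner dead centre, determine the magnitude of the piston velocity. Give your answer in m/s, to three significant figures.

ω = 2π·2053/60 = 215 rad/s
For an in-line slider-crank, x = r cosθ + √(L² − r² sin²θ), so v = −rω sinθ·[1 + r cosθ/√(L² − r² sin²θ)].
With r = 0.0169 m, L = 0.0467 m, θ = 126.1°: √(L² − r² sin²θ) = 0.044659 m.
v = −0.0169·215·0.80799·[1 + 0.0169·-0.58920/0.044659] = -2.2811 m/s.
|v| = 2.2811 m/s.

2.28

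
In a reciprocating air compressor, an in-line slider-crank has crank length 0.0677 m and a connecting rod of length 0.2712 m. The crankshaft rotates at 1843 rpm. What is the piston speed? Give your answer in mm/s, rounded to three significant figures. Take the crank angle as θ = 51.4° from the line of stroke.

11800

ω = 2π·1843/60 = 193 rad/s
For an in-line slider-crank, x = r cosθ + √(L² − r² sin²θ), so v = −rω sinθ·[1 + r cosθ/√(L² − r² sin²θ)].
With r = 0.0677 m, L = 0.2712 m, θ = 51.4°: √(L² − r² sin²θ) = 0.26599 m.
v = −0.0677·193·0.78152·[1 + 0.0677·0.62388/0.26599] = -11.833 m/s.
|v| = 11.833 m/s = 11833 mm/s.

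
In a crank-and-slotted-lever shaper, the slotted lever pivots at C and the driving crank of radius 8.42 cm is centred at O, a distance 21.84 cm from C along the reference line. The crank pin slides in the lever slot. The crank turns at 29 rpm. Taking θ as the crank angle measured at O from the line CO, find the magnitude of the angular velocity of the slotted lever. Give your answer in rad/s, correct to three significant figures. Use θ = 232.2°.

ω = 3.037 rad/s (from 29 rpm).
Crank pin A relative to C: A = (d + r cosθ, r sinθ); lever angle φ = atan2(r sinθ, d + r cosθ).
Differentiating tanφ: φ̇ = rω(d cosθ + r)/(d² + r² + 2dr cosθ).
d² + r² + 2dr cosθ = |CA|² = 0.0322464 m²;  d cosθ + r = -0.049659 m.
|ω_lever| = |0.0842·3.037·-0.049659| / 0.0322464 = 0.39378 rad/s.

0.394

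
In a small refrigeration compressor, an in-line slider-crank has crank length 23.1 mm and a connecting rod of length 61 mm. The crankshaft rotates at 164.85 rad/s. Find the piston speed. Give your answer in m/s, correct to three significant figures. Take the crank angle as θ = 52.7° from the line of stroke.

3.76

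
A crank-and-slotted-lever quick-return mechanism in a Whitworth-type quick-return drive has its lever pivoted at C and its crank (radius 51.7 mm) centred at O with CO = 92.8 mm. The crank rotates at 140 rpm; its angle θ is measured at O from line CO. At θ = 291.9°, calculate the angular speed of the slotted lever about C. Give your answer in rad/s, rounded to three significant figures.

ω = 14.66 rad/s (from 140 rpm).
Crank pin A relative to C: A = (d + r cosθ, r sinθ); lever angle φ = atan2(r sinθ, d + r cosθ).
Differentiating tanφ: φ̇ = rω(d cosθ + r)/(d² + r² + 2dr cosθ).
d² + r² + 2dr cosθ = |CA|² = 0.0148637 m²;  d cosθ + r = +0.086313 m.
|ω_lever| = |0.0517·14.66·+0.086313| / 0.0148637 = 4.4015 rad/s.

4.40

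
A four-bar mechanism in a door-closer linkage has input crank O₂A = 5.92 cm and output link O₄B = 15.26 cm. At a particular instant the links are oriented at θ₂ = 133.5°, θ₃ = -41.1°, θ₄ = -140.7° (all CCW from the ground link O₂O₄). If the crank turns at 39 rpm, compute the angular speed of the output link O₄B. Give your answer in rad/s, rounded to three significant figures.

0.151

ω₂ = 4.084 rad/s (from 39 rpm).
Differentiating the loop-closure r₂e^{iθ₂}+r₃e^{iθ₃}=r₁+r₄e^{iθ₄} gives r₂ω₂e^{iθ₂}+r₃ω₃e^{iθ₃}=r₄ω₄e^{iθ₄}.
Eliminating the other unknown: ω₄ = r₂ω₂ sin(θ₂−θ₃) / [r₄ sin(θ₄−θ₃)].
Numerator sine = +0.09411; denominator sine = -0.98600.
Result = 0.0592·4.084·(+0.09411) / (0.1526·(-0.98600)) = -0.15122 rad/s; magnitude 0.15122 rad/s.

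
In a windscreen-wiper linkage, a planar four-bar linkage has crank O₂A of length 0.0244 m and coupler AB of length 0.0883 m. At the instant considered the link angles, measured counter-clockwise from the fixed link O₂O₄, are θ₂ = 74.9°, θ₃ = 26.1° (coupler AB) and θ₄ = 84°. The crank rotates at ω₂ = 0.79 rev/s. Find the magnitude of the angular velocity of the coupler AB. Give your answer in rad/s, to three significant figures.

ω₂ = 4.964 rad/s (from 0.79 rev/s).
Differentiating the loop-closure r₂e^{iθ₂}+r₃e^{iθ₃}=r₁+r₄e^{iθ₄} gives r₂ω₂e^{iθ₂}+r₃ω₃e^{iθ₃}=r₄ω₄e^{iθ₄}.
Eliminating the other unknown: ω₃ = r₂ω₂ sin(θ₄−θ₂) / [r₃ sin(θ₃−θ₄)].
Numerator sine = +0.15816; denominator sine = -0.84712.
Result = 0.0244·4.964·(+0.15816) / (0.0883·(-0.84712)) = -0.25608 rad/s; magnitude 0.25608 rad/s.

0.256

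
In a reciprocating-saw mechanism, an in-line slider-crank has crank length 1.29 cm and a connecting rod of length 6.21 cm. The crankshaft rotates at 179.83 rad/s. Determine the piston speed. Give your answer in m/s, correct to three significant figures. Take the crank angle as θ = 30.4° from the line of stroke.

1.39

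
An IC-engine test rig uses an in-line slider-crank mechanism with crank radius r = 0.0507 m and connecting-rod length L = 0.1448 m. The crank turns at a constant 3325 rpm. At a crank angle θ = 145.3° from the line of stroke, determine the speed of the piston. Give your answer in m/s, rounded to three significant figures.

7.10

ω = 2π·3325/60 = 348.2 rad/s
For an in-line slider-crank, x = r cosθ + √(L² − r² sin²θ), so v = −rω sinθ·[1 + r cosθ/√(L² − r² sin²θ)].
With r = 0.0507 m, L = 0.1448 m, θ = 145.3°: √(L² − r² sin²θ) = 0.14189 m.
v = −0.0507·348.2·0.56928·[1 + 0.0507·-0.82214/0.14189] = -7.0975 m/s.
|v| = 7.0975 m/s.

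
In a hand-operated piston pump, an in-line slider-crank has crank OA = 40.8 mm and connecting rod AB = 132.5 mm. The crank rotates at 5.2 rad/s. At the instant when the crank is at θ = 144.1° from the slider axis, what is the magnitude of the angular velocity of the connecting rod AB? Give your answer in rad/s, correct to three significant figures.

ω = 5.2 rad/s
The rod makes angle φ with the slider axis where L sinφ = r sinθ; differentiating, L cosφ·φ̇ = r ω cosθ.
L cosφ = √(L² − r² sin²θ) = 0.13032 m.
|ω_rod| = r ω |cosθ| / √(L² − r² sin²θ) = 0.0408·5.2·0.81004/0.13032 = 1.3187 rad/s.

1.32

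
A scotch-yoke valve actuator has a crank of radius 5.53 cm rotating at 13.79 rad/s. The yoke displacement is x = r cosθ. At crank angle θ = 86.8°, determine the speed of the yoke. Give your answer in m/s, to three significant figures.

0.761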